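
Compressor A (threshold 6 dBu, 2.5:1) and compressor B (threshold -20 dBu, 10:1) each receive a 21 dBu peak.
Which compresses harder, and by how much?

A: overshoot 15 dB → output overshoot 6 dB → GR 9 dB.
B: overshoot 41 dB → output overshoot 4.1 dB → GR 36.9 dB.
Difference: 27.9 dB in favour of B.

B, by 27.9 dB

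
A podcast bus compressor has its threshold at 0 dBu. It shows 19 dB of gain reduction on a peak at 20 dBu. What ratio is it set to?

Input overshoot = 20 − 0 = 20 dB.
Output overshoot = 20 − 19 = 1 dB.
Ratio = input overshoot / output overshoot = 20 / 1 = 20.

20:1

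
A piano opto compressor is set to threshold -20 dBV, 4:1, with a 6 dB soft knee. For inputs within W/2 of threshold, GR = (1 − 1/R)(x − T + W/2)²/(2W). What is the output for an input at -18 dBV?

-19.5625 dBV

x − T + W/2 = -18 − (-20) + 3 = 5.
GR = (1 − 1/4) × 5² / 12 = 0.75 × 25 / 12 = 1.5625 dB.
Output = -18 − 1.5625 = -19.5625 dBV.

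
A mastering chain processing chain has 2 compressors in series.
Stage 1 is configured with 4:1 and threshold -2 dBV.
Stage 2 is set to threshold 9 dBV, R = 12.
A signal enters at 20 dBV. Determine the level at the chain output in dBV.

Stage 1: 20 dBV is 22 dB over -2 dBV; at 4:1 that becomes 5.5 dB over, giving 3.5 dBV.
Stage 2: below threshold (3.5 ≤ 9); passes unchanged; output 3.5 dBV.

3.5 dBV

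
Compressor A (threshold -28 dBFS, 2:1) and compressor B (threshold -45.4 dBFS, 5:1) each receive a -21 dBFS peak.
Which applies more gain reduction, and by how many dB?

B, by 16.02 dB

A: GR = 7 − 7/2 = 3.5 dB.
B: GR = 24.4 − 24.4/5 = 19.52 dB.
B applies 16.02 dB more gain reduction.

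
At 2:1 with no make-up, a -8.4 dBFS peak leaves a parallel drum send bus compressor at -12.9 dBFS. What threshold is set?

-17.4 dBFS

Gain reduction = -8.4 − (-12.9) = 4.5 dB; output overshoot = GR / (R − 1) = 4.5 / 1 = 4.5 dB.
Threshold = output − output overshoot = -12.9 − 4.5 = -17.4 dBFS.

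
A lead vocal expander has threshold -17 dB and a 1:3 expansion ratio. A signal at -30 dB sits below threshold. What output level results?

Undershoot = (-17) − (-30) = 13 dB.
At 1:3, that expands to 39 dB under threshold.
Output = -17 − 39 = -56 dB.

-56 dB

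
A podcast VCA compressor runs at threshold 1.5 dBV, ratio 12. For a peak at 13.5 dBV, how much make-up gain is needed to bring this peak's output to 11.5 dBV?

9 dB

Without make-up, output = threshold + overshoot/12 = 1.5 + 1 = 2.5 dBV.
Gap to target: 9 dB.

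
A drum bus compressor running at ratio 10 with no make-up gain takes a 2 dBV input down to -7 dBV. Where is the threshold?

-8 dBV

Input is 10 dB above T (since output overshoot × R = input overshoot: (-7 − T)·10 = 2 − T gives T = -8 dBV).
Check: -8 + (2 − (-8))/10 = -8 + 1 = -7 dBV. ✓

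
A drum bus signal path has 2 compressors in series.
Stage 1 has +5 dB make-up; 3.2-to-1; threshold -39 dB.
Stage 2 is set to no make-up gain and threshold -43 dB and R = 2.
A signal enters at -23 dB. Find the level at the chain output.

Stage 1: -23 dB is 16 dB over -39 dB; at 3.2:1 that becomes 5 dB over, giving -34 dB; +5 dB make-up → -29 dB.
Stage 2: overshoot 14 dB → 14/2 = 7 dB → -36 dB.

-36 dB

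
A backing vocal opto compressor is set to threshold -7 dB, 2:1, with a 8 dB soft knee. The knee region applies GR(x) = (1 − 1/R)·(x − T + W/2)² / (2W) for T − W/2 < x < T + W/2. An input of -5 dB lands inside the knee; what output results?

x − T + W/2 = -5 − (-7) + 4 = 6.
GR = (1 − 1/2) × 6² / 16 = 0.5 × 36 / 16 = 1.125 dB.
Output = -5 − 1.125 = -6.125 dB.

-6.125 dB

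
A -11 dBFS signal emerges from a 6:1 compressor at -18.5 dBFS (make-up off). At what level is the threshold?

-20 dBFS

Let T be the threshold. Output overshoot = (input overshoot)/R, so -18.5 − T = (-11 − T)/6.
6·(-18.5 − T) = -11 − T → 5·T = -111 − (-11) = -100.
T = -100/5 = -20 dBFS.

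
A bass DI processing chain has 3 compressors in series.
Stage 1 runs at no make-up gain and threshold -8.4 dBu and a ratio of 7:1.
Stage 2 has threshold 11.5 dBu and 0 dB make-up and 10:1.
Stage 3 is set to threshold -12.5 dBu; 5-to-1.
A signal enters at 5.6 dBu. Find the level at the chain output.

-11.28 dBu

Stage 1: overshoot 14 dB → 14/7 = 2 dB → -6.4 dBu.
Stage 2: -6.4 dBu ≤ 11.5 dBu, so stage 2 doesn't engage; output -6.4 dBu.
Stage 3: 6.1 dB above -12.5 dBu, reduced 5:1 to 1.22 dB above → -11.28 dBu.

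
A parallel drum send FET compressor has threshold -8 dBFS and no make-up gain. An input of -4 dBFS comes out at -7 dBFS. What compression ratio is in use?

Input overshoot = -4 − (-8) = 4 dB; output overshoot = -7 − (-8) = 1 dB.
Ratio = 4 / 1 = 4.

4:1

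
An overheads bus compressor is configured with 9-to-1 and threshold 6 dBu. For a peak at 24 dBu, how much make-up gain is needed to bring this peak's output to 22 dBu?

Overshoot 18 dB → 18/9 = 2 dB after compression, so the compressed level is 6 + 2 = 8 dBu.
Make-up = target − compressed = 22 − 8 = 14 dB.

14 dB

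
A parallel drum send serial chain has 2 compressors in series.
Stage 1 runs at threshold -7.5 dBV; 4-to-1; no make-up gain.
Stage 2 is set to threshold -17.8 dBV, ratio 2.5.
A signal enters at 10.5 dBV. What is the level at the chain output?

Stage 1: 10.5 dBV is 18 dB over -7.5 dBV; at 4:1 that becomes 4.5 dB over, giving -3 dBV.
Stage 2: 14.8 dB above -17.8 dBV, reduced 2.5:1 to 5.92 dB above → -11.88 dBV.

-11.88 dBV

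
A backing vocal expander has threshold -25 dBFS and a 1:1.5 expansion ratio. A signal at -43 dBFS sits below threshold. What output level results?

Below threshold, a 1:1.5 expander applies gain = (1.5−1)×(T − x) of attenuation.
(1.5−1) × 18 = 9 dB, so output = -43 − 9 = -52 dBFS.

-52 dBFS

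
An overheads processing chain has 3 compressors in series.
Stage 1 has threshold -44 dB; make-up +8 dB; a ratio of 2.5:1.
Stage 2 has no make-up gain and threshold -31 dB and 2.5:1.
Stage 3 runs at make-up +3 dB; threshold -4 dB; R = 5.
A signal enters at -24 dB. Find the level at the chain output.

-26.8 dB

Stage 1: -24 dB is 20 dB over -44 dB; at 2.5:1 that becomes 8 dB over, giving -36 dB; +8 dB make-up → -28 dB.
Stage 2: -28 dB is 3 dB over -31 dB; at 2.5:1 that becomes 1.2 dB over, giving -29.8 dB.
Stage 3: below threshold (-29.8 ≤ -4); passes unchanged; make-up brings it to -26.8 dB.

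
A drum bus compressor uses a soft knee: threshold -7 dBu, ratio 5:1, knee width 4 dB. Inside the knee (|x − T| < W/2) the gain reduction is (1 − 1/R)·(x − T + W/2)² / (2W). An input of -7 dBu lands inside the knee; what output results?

x − T + W/2 = -7 − (-7) + 2 = 2.
GR = (1 − 1/5) × 2² / 8 = 0.8 × 4 / 8 = 0.4 dB.
Output = -7 − 0.4 = -7.4 dBu.

-7.4 dBu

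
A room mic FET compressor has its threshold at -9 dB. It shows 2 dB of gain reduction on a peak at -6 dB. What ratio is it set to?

3:1

Input overshoot = -6 − (-9) = 3 dB.
Output overshoot = 3 − 2 = 1 dB.
Ratio = input overshoot / output overshoot = 3 / 1 = 3.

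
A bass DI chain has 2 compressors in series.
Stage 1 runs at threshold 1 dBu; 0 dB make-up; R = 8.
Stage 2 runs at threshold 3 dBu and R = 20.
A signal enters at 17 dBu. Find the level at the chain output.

3 dBu

Stage 1: 17 dBu is 16 dB over 1 dBu; at 8:1 that becomes 2 dB over, giving 3 dBu.
Stage 2: 3 dBu ≤ 3 dBu, so stage 2 doesn't engage; output 3 dBu.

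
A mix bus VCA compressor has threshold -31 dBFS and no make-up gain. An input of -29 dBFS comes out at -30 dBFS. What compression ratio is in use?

Input overshoot = -29 − (-31) = 2 dB; output overshoot = -30 − (-31) = 1 dB.
Ratio = 2 / 1 = 2.

2:1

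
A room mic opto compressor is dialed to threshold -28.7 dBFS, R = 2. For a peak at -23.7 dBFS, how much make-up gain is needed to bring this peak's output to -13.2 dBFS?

13 dB

Without make-up, output = threshold + overshoot/2 = -28.7 + 2.5 = -26.2 dBFS.
Gap to target: 13 dB.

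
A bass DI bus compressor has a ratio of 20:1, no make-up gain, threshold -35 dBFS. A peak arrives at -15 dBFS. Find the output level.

-34 dBFS

Overshoot: -15 − (-35) = 20 dB.
20:1 compression reduces that to 20/20 = 1 dB over.
That puts the output at -34 dBFS.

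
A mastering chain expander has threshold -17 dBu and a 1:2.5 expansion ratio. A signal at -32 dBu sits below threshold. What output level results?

-54.5 dBu

Below threshold, a 1:2.5 expander applies gain = (2.5−1)×(T − x) of attenuation.
(2.5−1) × 15 = 22.5 dB, so output = -32 − 22.5 = -54.5 dBu.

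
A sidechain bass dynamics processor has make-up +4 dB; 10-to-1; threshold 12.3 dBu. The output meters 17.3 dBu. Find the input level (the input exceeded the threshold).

Stripping the +4 dB make-up gives 13.3 dBu at the gain stage.
The compressed level sits 13.3 − 12.3 = 1 dB over threshold.
Before 10:1 compression the overshoot was 1 × 10 = 10 dB, so input = 12.3 + 10 = 22.3 dBu.

22.3 dBu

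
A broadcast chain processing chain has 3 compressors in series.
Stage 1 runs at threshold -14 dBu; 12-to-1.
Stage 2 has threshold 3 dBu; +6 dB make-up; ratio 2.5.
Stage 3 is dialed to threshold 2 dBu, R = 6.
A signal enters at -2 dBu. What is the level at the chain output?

Stage 1: overshoot 12 dB → 12/12 = 1 dB → -13 dBu.
Stage 2: -13 dBu ≤ 3 dBu, so stage 2 doesn't engage; make-up brings it to -7 dBu.
Stage 3: below threshold (-7 ≤ 2); passes unchanged; output -7 dBu.

-7 dBu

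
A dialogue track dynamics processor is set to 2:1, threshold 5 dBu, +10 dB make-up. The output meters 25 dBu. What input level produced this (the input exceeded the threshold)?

25 dBu

Remove make-up: 25 − 10 = 15 dBu.
Post-compression overshoot = 15 − 5 = 10 dB.
Undo the ratio: input overshoot = 10 × 2 = 20 dB, giving input = 25 dBu.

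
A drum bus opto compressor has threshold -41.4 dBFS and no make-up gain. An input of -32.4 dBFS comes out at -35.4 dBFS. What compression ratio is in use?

1.5:1

Input overshoot = -32.4 − (-41.4) = 9 dB; output overshoot = -35.4 − (-41.4) = 6 dB.
Ratio = 9 / 6 = 1.5.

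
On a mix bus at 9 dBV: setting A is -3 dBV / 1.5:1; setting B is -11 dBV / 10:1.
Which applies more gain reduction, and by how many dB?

A: overshoot 12 dB → output overshoot 8 dB → GR 4 dB.
B: overshoot 20 dB → output overshoot 2 dB → GR 18 dB.
Difference: 14 dB in favour of B.

B, by 14 dB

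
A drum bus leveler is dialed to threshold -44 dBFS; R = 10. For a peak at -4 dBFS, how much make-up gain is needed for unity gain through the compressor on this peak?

Overshoot 40 dB → 40/10 = 4 dB after compression, so the compressed level is -44 + 4 = -40 dBFS.
Make-up = target − compressed = -4 − (-40) = 36 dB.

36 dB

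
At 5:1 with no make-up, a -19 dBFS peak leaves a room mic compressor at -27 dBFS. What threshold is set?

Input is 10 dB above T (since output overshoot × R = input overshoot: (-27 − T)·5 = -19 − T gives T = -29 dBFS).
Check: -29 + (-19 − (-29))/5 = -29 + 2 = -27 dBFS. ✓

-29 dBFS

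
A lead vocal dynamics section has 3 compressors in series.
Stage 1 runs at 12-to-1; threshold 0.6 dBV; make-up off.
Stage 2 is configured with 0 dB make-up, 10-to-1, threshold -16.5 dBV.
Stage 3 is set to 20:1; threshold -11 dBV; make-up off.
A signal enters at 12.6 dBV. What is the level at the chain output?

Stage 1: 12.6 dBV is 12 dB over 0.6 dBV; at 12:1 that becomes 1 dB over, giving 1.6 dBV.
Stage 2: overshoot 18.1 dB → 18.1/10 = 1.81 dB → -14.69 dBV.
Stage 3: -14.69 dBV ≤ -11 dBV, so stage 3 doesn't engage; output -14.69 dBV.

-14.69 dBV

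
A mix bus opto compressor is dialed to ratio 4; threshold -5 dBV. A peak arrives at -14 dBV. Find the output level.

-14 dBV is 9 dB below the -5 dBV threshold, so no gain reduction is applied.
Output = input = -14 dBV.

-14 dBV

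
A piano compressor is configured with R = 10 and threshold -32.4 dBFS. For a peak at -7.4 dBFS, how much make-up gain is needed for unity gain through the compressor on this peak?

22.5 dB

The peak compresses to -32.4 + 25/10 = -29.9 dBFS.
To reach -7.4 dBFS requires -7.4 − (-29.9) = 22.5 dB of make-up.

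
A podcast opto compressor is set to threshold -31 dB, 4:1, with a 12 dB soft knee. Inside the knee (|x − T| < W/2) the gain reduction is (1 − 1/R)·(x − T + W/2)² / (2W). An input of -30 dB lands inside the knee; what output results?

x − T + W/2 = -30 − (-31) + 6 = 7.
GR = (1 − 1/4) × 7² / 24 = 0.75 × 49 / 24 = 1.53125 dB.
Output = -30 − 1.53125 = -31.53125 dB.

-31.53125 dB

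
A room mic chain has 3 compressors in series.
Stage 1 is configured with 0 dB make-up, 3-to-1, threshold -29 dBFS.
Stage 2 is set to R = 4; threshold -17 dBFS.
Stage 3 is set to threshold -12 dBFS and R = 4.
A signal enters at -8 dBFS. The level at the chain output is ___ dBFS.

-22 dBFS

Stage 1: -8 dBFS is 21 dB over -29 dBFS; at 3:1 that becomes 7 dB over, giving -22 dBFS.
Stage 2: -22 dBFS ≤ -17 dBFS, so stage 2 doesn't engage; output -22 dBFS.
Stage 3: -22 dBFS ≤ -12 dBFS, so stage 3 doesn't engage; output -22 dBFS.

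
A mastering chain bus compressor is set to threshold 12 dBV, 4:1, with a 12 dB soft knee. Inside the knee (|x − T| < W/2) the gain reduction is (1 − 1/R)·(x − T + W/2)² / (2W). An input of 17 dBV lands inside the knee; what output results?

x − T + W/2 = 17 − 12 + 6 = 11.
GR = (1 − 1/4) × 11² / 24 = 0.75 × 121 / 24 = 3.78125 dB.
Output = 17 − 3.78125 = 13.21875 dBV.

13.21875 dBV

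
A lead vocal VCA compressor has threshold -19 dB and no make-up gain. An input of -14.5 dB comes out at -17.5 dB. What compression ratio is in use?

Input overshoot = -14.5 − (-19) = 4.5 dB; output overshoot = -17.5 − (-19) = 1.5 dB.
Ratio = 4.5 / 1.5 = 3.

3:1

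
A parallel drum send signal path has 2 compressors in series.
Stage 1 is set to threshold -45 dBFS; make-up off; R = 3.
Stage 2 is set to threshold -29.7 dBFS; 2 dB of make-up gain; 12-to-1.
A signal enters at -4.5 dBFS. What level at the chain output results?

Stage 1: overshoot 40.5 dB → 40.5/3 = 13.5 dB → -31.5 dBFS.
Stage 2: below threshold (-31.5 ≤ -29.7); passes unchanged; make-up brings it to -29.5 dBFS.

-29.5 dBFS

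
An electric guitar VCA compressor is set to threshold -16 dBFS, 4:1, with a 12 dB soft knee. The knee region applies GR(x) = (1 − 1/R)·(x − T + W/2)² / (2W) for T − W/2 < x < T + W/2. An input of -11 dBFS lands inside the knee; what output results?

x − T + W/2 = -11 − (-16) + 6 = 11.
GR = (1 − 1/4) × 11² / 24 = 0.75 × 121 / 24 = 3.78125 dB.
Output = -11 − 3.78125 = -14.78125 dBFS.

-14.78125 dBFS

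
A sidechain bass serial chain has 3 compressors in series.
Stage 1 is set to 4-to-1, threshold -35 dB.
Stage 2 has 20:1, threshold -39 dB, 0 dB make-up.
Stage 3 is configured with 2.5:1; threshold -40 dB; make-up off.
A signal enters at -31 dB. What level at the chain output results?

-39.5 dB

Stage 1: -31 dB is 4 dB over -35 dB; at 4:1 that becomes 1 dB over, giving -34 dB.
Stage 2: -34 dB is 5 dB over -39 dB; at 20:1 that becomes 0.25 dB over, giving -38.75 dB.
Stage 3: -38.75 dB is 1.25 dB over -40 dB; at 2.5:1 that becomes 0.5 dB over, giving -39.5 dB.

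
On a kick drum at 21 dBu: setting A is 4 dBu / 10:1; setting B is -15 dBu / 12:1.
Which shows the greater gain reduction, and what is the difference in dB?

A: overshoot 17 dB → output overshoot 1.7 dB → GR 15.3 dB.
B: overshoot 36 dB → output overshoot 3 dB → GR 33 dB.
Difference: 17.7 dB in favour of B.

B, by 17.7 dB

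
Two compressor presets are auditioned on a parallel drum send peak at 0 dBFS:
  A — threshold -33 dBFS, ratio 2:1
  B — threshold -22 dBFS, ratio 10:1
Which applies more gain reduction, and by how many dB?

B, by 3.3 dB

A: 33 dB over, compressed to 16.5 dB over, so 16.5 dB of GR.
B: 22 dB over, compressed to 2.2 dB over, so 19.8 dB of GR.
B reduces 3.3 dB more.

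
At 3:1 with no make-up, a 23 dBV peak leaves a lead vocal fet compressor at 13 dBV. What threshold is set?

Gain reduction = 23 − 13 = 10 dB; output overshoot = GR / (R − 1) = 10 / 2 = 5 dB.
Threshold = output − output overshoot = 13 − 5 = 8 dBV.

8 dBV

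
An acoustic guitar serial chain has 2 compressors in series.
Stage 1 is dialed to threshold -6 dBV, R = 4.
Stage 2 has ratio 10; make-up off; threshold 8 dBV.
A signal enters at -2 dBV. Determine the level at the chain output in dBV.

-5 dBV

Stage 1: 4 dB above -6 dBV, reduced 4:1 to 1 dB above → -5 dBV.
Stage 2: -5 dBV is at or below the 8 dBV threshold — no compression; output -5 dBV.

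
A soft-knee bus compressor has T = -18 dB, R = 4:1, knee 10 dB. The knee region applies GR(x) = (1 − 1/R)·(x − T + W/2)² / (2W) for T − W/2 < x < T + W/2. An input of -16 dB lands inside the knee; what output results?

-17.8375 dB

x − T + W/2 = -16 − (-18) + 5 = 7.
GR = (1 − 1/4) × 7² / 20 = 0.75 × 49 / 20 = 1.8375 dB.
Output = -16 − 1.8375 = -17.8375 dB.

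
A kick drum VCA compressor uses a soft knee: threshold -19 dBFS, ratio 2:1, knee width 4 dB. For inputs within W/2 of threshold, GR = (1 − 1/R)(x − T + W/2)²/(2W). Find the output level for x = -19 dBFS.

-19.25 dBFS

x − T + W/2 = -19 − (-19) + 2 = 2.
GR = (1 − 1/2) × 2² / 8 = 0.5 × 4 / 8 = 0.25 dB.
Output = -19 − 0.25 = -19.25 dBFS.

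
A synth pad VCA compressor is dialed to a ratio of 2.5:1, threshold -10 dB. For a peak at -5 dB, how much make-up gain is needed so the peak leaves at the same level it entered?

Without make-up, output = threshold + overshoot/2.5 = -10 + 2 = -8 dB.
Gap to target: 3 dB.

3 dB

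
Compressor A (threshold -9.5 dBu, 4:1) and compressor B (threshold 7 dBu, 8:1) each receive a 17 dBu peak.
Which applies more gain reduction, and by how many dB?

A, by 11.125 dB

A: 26.5 dB over, compressed to 6.625 dB over, so 19.875 dB of GR.
B: 10 dB over, compressed to 1.25 dB over, so 8.75 dB of GR.
A applies 11.125 dB more gain reduction.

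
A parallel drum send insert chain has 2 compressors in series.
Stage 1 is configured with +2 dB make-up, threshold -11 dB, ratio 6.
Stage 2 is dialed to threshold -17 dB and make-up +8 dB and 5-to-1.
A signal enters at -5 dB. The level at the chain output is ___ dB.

-7.2 dB

Stage 1: overshoot 6 dB → 6/6 = 1 dB → -10 dB; +2 dB make-up → -8 dB.
Stage 2: 9 dB above -17 dB, reduced 5:1 to 1.8 dB above → -15.2 dB; +8 dB make-up → -7.2 dB.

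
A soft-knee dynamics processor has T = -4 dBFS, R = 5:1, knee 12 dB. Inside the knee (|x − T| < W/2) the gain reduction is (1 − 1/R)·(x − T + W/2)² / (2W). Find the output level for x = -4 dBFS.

-5.2 dBFS

x − T + W/2 = -4 − (-4) + 6 = 6.
GR = (1 − 1/5) × 6² / 24 = 0.8 × 36 / 24 = 1.2 dB.
Output = -4 − 1.2 = -5.2 dBFS.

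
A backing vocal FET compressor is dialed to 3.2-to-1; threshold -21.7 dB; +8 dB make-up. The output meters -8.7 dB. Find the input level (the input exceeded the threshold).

-5.7 dB

Remove make-up: -8.7 − 8 = -16.7 dB.
The compressed level sits -16.7 − (-21.7) = 5 dB over threshold.
Input overshoot = R × output overshoot = 16 dB → input = -21.7 + 16 = -5.7 dB.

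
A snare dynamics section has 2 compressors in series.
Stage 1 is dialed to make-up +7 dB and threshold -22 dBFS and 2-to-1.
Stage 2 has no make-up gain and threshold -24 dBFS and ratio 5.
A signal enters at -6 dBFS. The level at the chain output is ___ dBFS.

-20.6 dBFS

Stage 1: 16 dB above -22 dBFS, reduced 2:1 to 8 dB above → -14 dBFS; +7 dB make-up → -7 dBFS.
Stage 2: overshoot 17 dB → 17/5 = 3.4 dB → -20.6 dBFS.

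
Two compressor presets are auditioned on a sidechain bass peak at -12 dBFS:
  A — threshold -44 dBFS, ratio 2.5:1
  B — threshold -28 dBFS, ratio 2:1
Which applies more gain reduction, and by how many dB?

A, by 11.2 dB

A: 32 dB over, compressed to 12.8 dB over, so 19.2 dB of GR.
B: 16 dB over, compressed to 8 dB over, so 8 dB of GR.
A reduces 11.2 dB more.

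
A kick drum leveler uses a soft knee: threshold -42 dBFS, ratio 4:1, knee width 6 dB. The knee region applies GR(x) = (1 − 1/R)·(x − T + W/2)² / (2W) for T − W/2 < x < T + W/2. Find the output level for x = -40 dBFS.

x − T + W/2 = -40 − (-42) + 3 = 5.
GR = (1 − 1/4) × 5² / 12 = 0.75 × 25 / 12 = 1.5625 dB.
Output = -40 − 1.5625 = -41.5625 dBFS.

-41.5625 dBFS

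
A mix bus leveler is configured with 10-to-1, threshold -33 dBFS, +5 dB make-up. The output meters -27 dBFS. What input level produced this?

Stripping the +5 dB make-up gives -32 dBFS at the gain stage.
Post-compression overshoot = -32 − (-33) = 1 dB.
Input overshoot = R × output overshoot = 10 dB → input = -33 + 10 = -23 dBFS.

-23 dBFS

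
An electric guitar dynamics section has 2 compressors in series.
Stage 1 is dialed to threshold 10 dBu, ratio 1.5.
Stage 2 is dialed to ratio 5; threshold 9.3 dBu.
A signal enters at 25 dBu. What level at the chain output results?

Stage 1: 15 dB above 10 dBu, reduced 1.5:1 to 10 dB above → 20 dBu.
Stage 2: overshoot 10.7 dB → 10.7/5 = 2.14 dB → 11.44 dBu.

11.44 dBu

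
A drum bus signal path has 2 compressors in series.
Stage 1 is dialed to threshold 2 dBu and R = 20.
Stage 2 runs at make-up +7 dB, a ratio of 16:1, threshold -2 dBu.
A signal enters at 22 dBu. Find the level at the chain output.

Stage 1: 20 dB above 2 dBu, reduced 20:1 to 1 dB above → 3 dBu.
Stage 2: 5 dB above -2 dBu, reduced 16:1 to 0.3125 dB above → -1.6875 dBu; +7 dB make-up → 5.3125 dBu.

5.3125 dBu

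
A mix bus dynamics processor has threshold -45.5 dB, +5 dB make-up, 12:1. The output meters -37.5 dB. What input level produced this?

-9.5 dB

Before make-up, the level was -37.5 − 5 = -42.5 dB.
Post-compression overshoot = -42.5 − (-45.5) = 3 dB.
Input overshoot = R × output overshoot = 36 dB → input = -45.5 + 36 = -9.5 dB.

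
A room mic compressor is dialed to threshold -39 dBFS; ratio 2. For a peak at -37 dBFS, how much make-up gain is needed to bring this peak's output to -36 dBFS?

Without make-up, output = threshold + overshoot/2 = -39 + 1 = -38 dBFS.
Gap to target: 2 dB.

2 dB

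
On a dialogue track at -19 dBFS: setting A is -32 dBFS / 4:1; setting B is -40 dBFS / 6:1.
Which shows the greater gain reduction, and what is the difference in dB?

B, by 7.75 dB

A: overshoot 13 dB → output overshoot 3.25 dB → GR 9.75 dB.
B: overshoot 21 dB → output overshoot 3.5 dB → GR 17.5 dB.
B applies 7.75 dB more gain reduction.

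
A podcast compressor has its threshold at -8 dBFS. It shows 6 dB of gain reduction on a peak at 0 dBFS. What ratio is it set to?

Input overshoot = 0 − (-8) = 8 dB.
Output overshoot = 8 − 6 = 2 dB.
Ratio = input overshoot / output overshoot = 8 / 2 = 4.

4:1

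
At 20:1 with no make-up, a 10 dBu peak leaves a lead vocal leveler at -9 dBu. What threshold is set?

-10 dBu

Gain reduction = 10 − (-9) = 19 dB; output overshoot = GR / (R − 1) = 19 / 19 = 1 dB.
Threshold = output − output overshoot = -9 − 1 = -10 dBu.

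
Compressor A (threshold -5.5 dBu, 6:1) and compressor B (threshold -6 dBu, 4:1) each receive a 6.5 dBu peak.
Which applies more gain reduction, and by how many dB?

A, by 0.625 dB

A: 12 dB over, compressed to 2 dB over, so 10 dB of GR.
B: 12.5 dB over, compressed to 3.125 dB over, so 9.375 dB of GR.
A reduces 0.625 dB more.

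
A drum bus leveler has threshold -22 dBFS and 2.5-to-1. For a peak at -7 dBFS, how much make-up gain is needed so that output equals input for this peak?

The peak compresses to -22 + 15/2.5 = -16 dBFS.
To reach -7 dBFS requires -7 − (-16) = 9 dB of make-up.

9 dB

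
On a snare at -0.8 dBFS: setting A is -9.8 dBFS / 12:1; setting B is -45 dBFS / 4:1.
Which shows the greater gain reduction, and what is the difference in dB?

B, by 24.9 dB

A: 9 dB over, compressed to 0.75 dB over, so 8.25 dB of GR.
B: 44.2 dB over, compressed to 11.05 dB over, so 33.15 dB of GR.
B applies 24.9 dB more gain reduction.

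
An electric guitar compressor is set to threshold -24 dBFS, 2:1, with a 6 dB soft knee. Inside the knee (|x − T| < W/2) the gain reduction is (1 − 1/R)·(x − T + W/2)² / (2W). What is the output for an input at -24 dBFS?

-24.375 dBFS

x − T + W/2 = -24 − (-24) + 3 = 3.
GR = (1 − 1/2) × 3² / 12 = 0.5 × 9 / 12 = 0.375 dB.
Output = -24 − 0.375 = -24.375 dBFS.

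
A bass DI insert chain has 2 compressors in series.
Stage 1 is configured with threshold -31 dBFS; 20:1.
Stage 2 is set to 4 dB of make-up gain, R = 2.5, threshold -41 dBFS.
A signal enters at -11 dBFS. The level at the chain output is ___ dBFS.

-32.6 dBFS

Stage 1: overshoot 20 dB → 20/20 = 1 dB → -30 dBFS.
Stage 2: overshoot 11 dB → 11/2.5 = 4.4 dB → -36.6 dBFS; +4 dB make-up → -32.6 dBFS.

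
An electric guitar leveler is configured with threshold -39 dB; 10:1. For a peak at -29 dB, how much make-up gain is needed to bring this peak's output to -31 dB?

7 dB

The peak compresses to -39 + 10/10 = -38 dB.
To reach -31 dB requires -31 − (-38) = 7 dB of make-up.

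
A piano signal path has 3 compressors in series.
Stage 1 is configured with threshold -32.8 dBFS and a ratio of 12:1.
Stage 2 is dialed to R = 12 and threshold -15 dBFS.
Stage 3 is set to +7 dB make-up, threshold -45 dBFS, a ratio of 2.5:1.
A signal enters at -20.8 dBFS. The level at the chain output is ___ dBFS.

-32.72 dBFS

Stage 1: -20.8 dBFS is 12 dB over -32.8 dBFS; at 12:1 that becomes 1 dB over, giving -31.8 dBFS.
Stage 2: -31.8 dBFS is at or below the -15 dBFS threshold — no compression; output -31.8 dBFS.
Stage 3: 13.2 dB above -45 dBFS, reduced 2.5:1 to 5.28 dB above → -39.72 dBFS; +7 dB make-up → -32.72 dBFS.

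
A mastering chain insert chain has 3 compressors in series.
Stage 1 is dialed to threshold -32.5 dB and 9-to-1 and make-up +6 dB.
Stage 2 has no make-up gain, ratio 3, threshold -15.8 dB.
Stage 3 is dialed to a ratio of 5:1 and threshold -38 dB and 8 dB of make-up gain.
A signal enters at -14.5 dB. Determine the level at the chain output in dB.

Stage 1: 18 dB above -32.5 dB, reduced 9:1 to 2 dB above → -30.5 dB; +6 dB make-up → -24.5 dB.
Stage 2: below threshold (-24.5 ≤ -15.8); passes unchanged; output -24.5 dB.
Stage 3: -24.5 dB is 13.5 dB over -38 dB; at 5:1 that becomes 2.7 dB over, giving -35.3 dB; +8 dB make-up → -27.3 dB.

-27.3 dB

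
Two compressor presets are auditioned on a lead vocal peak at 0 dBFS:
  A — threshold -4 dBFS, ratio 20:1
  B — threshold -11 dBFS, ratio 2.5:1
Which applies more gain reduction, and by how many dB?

A: GR = 4 − 4/20 = 3.8 dB.
B: GR = 11 − 11/2.5 = 6.6 dB.
Difference: 2.8 dB in favour of B.

B, by 2.8 dB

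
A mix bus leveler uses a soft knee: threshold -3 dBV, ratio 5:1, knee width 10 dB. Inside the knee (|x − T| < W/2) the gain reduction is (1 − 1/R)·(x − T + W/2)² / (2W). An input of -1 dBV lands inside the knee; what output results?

x − T + W/2 = -1 − (-3) + 5 = 7.
GR = (1 − 1/5) × 7² / 20 = 0.8 × 49 / 20 = 1.96 dB.
Output = -1 − 1.96 = -2.96 dBV.

-2.96 dBV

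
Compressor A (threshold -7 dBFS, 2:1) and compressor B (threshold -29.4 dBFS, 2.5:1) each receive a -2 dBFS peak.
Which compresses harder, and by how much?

A: GR = 5 − 5/2 = 2.5 dB.
B: GR = 27.4 − 27.4/2.5 = 16.44 dB.
B applies 13.94 dB more gain reduction.

B, by 13.94 dB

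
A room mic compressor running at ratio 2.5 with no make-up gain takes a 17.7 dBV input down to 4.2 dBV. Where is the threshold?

Input is 22.5 dB above T (since output overshoot × R = input overshoot: (4.2 − T)·2.5 = 17.7 − T gives T = -4.8 dBV).
Check: -4.8 + (17.7 − (-4.8))/2.5 = -4.8 + 9 = 4.2 dBV. ✓

-4.8 dBV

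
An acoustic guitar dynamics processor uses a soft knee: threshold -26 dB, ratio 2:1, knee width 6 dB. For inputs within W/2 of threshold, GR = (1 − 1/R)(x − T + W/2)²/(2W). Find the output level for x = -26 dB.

x − T + W/2 = -26 − (-26) + 3 = 3.
GR = (1 − 1/2) × 3² / 12 = 0.5 × 9 / 12 = 0.375 dB.
Output = -26 − 0.375 = -26.375 dB.

-26.375 dB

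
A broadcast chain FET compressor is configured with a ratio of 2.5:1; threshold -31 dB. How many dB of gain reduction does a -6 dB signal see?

The signal is 25 dB above threshold.
A 2.5:1 ratio leaves 10 dB of that excess.
Gain reduction = 25 − 10 = 15 dB.

15 dB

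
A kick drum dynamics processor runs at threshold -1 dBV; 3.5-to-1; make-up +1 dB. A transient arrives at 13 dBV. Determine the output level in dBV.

4 dBV

The input is 14 dB above the -1 dBV threshold.
3.5:1 compression reduces that to 14/3.5 = 4 dB over.
So the level is -1 + 4 = 3 dBV; make-up adds 1 dB, giving 4 dBV.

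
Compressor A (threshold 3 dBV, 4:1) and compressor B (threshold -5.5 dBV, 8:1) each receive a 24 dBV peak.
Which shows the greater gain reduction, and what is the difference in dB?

A: 21 dB over, compressed to 5.25 dB over, so 15.75 dB of GR.
B: 29.5 dB over, compressed to 3.6875 dB over, so 25.8125 dB of GR.
B reduces 10.0625 dB more.

B, by 10.0625 dB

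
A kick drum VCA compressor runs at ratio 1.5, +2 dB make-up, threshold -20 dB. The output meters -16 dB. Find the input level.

-17 dB

Before make-up, the level was -16 − 2 = -18 dB.
The compressed level sits -18 − (-20) = 2 dB over threshold.
Undo the ratio: input overshoot = 2 × 1.5 = 3 dB, giving input = -17 dB.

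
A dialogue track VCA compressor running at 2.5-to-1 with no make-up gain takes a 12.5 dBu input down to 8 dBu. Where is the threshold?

5 dBu

Gain reduction = 12.5 − 8 = 4.5 dB; output overshoot = GR / (R − 1) = 4.5 / 1.5 = 3 dB.
Threshold = output − output overshoot = 8 − 3 = 5 dBu.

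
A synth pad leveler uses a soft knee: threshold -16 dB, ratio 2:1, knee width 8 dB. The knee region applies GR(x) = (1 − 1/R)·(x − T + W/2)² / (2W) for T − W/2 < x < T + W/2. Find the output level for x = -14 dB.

x − T + W/2 = -14 − (-16) + 4 = 6.
GR = (1 − 1/2) × 6² / 16 = 0.5 × 36 / 16 = 1.125 dB.
Output = -14 − 1.125 = -15.125 dB.

-15.125 dB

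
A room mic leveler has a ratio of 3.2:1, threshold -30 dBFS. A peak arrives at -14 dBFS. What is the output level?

-25 dBFS

The input is 16 dB above the -30 dBFS threshold.
The 16 dB excess becomes 5 dB after 3.2:1 reduction.
Output = -30 + 5 = -25 dBFS.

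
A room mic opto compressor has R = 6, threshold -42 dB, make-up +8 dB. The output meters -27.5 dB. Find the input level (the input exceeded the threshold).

-3 dB

Stripping the +8 dB make-up gives -35.5 dB at the gain stage.
That's 6.5 dB above the -42 dB threshold.
Before 6:1 compression the overshoot was 6.5 × 6 = 39 dB, so input = -42 + 39 = -3 dB.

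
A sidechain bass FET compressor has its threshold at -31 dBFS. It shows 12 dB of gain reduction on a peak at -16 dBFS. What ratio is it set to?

Input overshoot = -16 − (-31) = 15 dB.
Output overshoot = 15 − 12 = 3 dB.
Ratio = input overshoot / output overshoot = 15 / 3 = 5.

5:1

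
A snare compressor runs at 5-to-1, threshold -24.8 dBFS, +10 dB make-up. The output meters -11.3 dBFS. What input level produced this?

-7.3 dBFS

Before make-up, the level was -11.3 − 10 = -21.3 dBFS.
The compressed level sits -21.3 − (-24.8) = 3.5 dB over threshold.
Undo the ratio: input overshoot = 3.5 × 5 = 17.5 dB, giving input = -7.3 dBFS.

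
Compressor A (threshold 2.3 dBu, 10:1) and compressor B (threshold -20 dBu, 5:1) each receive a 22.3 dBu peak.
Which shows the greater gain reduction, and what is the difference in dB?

B, by 15.84 dB

A: overshoot 20 dB → output overshoot 2 dB → GR 18 dB.
B: overshoot 42.3 dB → output overshoot 8.46 dB → GR 33.84 dB.
Difference: 15.84 dB in favour of B.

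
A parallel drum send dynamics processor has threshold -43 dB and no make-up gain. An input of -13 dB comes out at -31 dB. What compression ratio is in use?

Input overshoot = -13 − (-43) = 30 dB; output overshoot = -31 − (-43) = 12 dB.
Ratio = 30 / 12 = 2.5.

2.5:1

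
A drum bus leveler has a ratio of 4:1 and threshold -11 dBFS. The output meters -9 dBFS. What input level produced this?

That's 2 dB above the -11 dBFS threshold.
Before 4:1 compression the overshoot was 2 × 4 = 8 dB, so input = -11 + 8 = -3 dBFS.

-3 dBFS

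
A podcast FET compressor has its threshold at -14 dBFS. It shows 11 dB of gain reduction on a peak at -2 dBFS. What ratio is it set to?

Input overshoot = -2 − (-14) = 12 dB.
Output overshoot = 12 − 11 = 1 dB.
Ratio = input overshoot / output overshoot = 12 / 1 = 12.

12:1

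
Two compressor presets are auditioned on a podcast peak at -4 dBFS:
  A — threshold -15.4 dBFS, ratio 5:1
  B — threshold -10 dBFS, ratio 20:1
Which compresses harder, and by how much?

A, by 3.42 dB

A: overshoot 11.4 dB → output overshoot 2.28 dB → GR 9.12 dB.
B: overshoot 6 dB → output overshoot 0.3 dB → GR 5.7 dB.
Difference: 3.42 dB in favour of A.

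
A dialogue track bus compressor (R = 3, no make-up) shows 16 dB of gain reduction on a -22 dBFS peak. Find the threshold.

Gain reduction = -22 − (-38) = 16 dB; output overshoot = GR / (R − 1) = 16 / 2 = 8 dB.
Threshold = output − output overshoot = -38 − 8 = -46 dBFS.

-46 dBFS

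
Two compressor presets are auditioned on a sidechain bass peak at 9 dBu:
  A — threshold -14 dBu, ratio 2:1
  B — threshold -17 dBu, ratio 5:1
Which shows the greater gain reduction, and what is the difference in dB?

B, by 9.3 dB

A: 23 dB over, compressed to 11.5 dB over, so 11.5 dB of GR.
B: 26 dB over, compressed to 5.2 dB over, so 20.8 dB of GR.
B reduces 9.3 dB more.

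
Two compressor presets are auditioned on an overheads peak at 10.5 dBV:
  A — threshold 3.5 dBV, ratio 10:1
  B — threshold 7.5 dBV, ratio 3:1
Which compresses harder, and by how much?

A, by 4.3 dB

A: GR = 7 − 7/10 = 6.3 dB.
B: GR = 3 − 3/3 = 2 dB.
A applies 4.3 dB more gain reduction.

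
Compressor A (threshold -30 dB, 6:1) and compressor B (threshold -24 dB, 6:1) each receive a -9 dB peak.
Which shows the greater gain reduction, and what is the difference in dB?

A, by 5 dB

A: 21 dB over, compressed to 3.5 dB over, so 17.5 dB of GR.
B: 15 dB over, compressed to 2.5 dB over, so 12.5 dB of GR.
A applies 5 dB more gain reduction.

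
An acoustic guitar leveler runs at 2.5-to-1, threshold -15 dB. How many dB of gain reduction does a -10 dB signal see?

3 dB

-10 dB exceeds the threshold by 5 dB.
After 2.5:1 compression the overshoot becomes 5/2.5 = 2 dB.
GR = overshoot in − overshoot out = 5 − 2 = 3 dB.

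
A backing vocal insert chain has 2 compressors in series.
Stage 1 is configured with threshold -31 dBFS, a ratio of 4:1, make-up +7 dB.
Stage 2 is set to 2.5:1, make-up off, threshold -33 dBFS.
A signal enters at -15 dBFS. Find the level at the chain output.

Stage 1: -15 dBFS is 16 dB over -31 dBFS; at 4:1 that becomes 4 dB over, giving -27 dBFS; +7 dB make-up → -20 dBFS.
Stage 2: 13 dB above -33 dBFS, reduced 2.5:1 to 5.2 dB above → -27.8 dBFS.

-27.8 dBFS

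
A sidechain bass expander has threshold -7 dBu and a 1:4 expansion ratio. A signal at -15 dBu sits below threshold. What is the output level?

Below threshold, a 1:4 expander applies gain = (4−1)×(T − x) of attenuation.
(4−1) × 8 = 24 dB, so output = -15 − 24 = -39 dBu.

-39 dBu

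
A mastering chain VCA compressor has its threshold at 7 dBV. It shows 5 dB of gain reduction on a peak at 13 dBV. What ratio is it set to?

6:1

Input overshoot = 13 − 7 = 6 dB.
Output overshoot = 6 − 5 = 1 dB.
Ratio = input overshoot / output overshoot = 6 / 1 = 6.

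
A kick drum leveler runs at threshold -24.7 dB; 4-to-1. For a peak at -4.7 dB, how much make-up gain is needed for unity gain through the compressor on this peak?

15 dB

The peak compresses to -24.7 + 20/4 = -19.7 dB.
To reach -4.7 dB requires -4.7 − (-19.7) = 15 dB of make-up.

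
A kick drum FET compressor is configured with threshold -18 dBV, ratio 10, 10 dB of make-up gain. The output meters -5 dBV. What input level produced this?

Remove make-up: -5 − 10 = -15 dBV.
The compressed level sits -15 − (-18) = 3 dB over threshold.
Undo the ratio: input overshoot = 3 × 10 = 30 dB, giving input = 12 dBV.

12 dBV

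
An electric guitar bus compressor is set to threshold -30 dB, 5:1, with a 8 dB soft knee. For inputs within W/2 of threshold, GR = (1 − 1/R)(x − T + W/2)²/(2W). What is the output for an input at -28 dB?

-29.8 dB

x − T + W/2 = -28 − (-30) + 4 = 6.
GR = (1 − 1/5) × 6² / 16 = 0.8 × 36 / 16 = 1.8 dB.
Output = -28 − 1.8 = -29.8 dB.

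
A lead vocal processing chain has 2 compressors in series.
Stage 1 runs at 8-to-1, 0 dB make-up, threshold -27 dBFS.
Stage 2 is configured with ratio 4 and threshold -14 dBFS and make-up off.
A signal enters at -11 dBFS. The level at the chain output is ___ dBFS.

Stage 1: overshoot 16 dB → 16/8 = 2 dB → -25 dBFS.
Stage 2: below threshold (-25 ≤ -14); passes unchanged; output -25 dBFS.

-25 dBFS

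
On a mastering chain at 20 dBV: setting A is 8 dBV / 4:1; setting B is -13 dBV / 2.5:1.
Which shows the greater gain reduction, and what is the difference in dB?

A: 12 dB over, compressed to 3 dB over, so 9 dB of GR.
B: 33 dB over, compressed to 13.2 dB over, so 19.8 dB of GR.
B applies 10.8 dB more gain reduction.

B, by 10.8 dB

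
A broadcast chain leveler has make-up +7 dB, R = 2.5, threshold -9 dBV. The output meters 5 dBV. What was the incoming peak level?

Remove make-up: 5 − 7 = -2 dBV.
The compressed level sits -2 − (-9) = 7 dB over threshold.
Before 2.5:1 compression the overshoot was 7 × 2.5 = 17.5 dB, so input = -9 + 17.5 = 8.5 dBV.

8.5 dBV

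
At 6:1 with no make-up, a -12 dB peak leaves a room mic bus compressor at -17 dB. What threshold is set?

-18 dB

Input is 6 dB above T (since output overshoot × R = input overshoot: (-17 − T)·6 = -12 − T gives T = -18 dB).
Check: -18 + (-12 − (-18))/6 = -18 + 1 = -17 dB. ✓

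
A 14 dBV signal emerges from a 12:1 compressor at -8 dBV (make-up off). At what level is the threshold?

Input is 24 dB above T (since output overshoot × R = input overshoot: (-8 − T)·12 = 14 − T gives T = -10 dBV).
Check: -10 + (14 − (-10))/12 = -10 + 2 = -8 dBV. ✓

-10 dBV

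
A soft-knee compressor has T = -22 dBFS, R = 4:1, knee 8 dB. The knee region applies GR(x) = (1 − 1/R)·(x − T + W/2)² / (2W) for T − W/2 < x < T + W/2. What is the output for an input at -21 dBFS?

-22.171875 dBFS

x − T + W/2 = -21 − (-22) + 4 = 5.
GR = (1 − 1/4) × 5² / 16 = 0.75 × 25 / 16 = 1.171875 dB.
Output = -21 − 1.171875 = -22.171875 dBFS.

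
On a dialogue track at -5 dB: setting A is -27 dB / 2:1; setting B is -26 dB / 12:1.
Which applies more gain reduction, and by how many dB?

B, by 8.25 dB

A: GR = 22 − 22/2 = 11 dB.
B: GR = 21 − 21/12 = 19.25 dB.
Difference: 8.25 dB in favour of B.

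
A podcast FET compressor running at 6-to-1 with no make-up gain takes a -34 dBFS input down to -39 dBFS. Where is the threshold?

Let T be the threshold. Output overshoot = (input overshoot)/R, so -39 − T = (-34 − T)/6.
6·(-39 − T) = -34 − T → 5·T = -234 − (-34) = -200.
T = -200/5 = -40 dBFS.

-40 dBFS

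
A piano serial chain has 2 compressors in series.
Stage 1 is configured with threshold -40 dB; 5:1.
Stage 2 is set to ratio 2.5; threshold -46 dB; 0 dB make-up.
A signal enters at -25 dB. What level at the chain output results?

Stage 1: overshoot 15 dB → 15/5 = 3 dB → -37 dB.
Stage 2: overshoot 9 dB → 9/2.5 = 3.6 dB → -42.4 dB.

-42.4 dB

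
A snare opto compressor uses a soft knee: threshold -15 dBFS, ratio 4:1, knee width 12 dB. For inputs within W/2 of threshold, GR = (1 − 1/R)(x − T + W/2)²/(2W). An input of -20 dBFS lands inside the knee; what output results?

-20.03125 dBFS

x − T + W/2 = -20 − (-15) + 6 = 1.
GR = (1 − 1/4) × 1² / 24 = 0.75 × 1 / 24 = 0.03125 dB.
Output = -20 − 0.03125 = -20.03125 dBFS.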